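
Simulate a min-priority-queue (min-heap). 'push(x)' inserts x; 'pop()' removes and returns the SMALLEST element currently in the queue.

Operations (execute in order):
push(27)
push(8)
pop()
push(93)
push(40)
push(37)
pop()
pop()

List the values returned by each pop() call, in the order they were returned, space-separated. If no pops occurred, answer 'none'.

Answer: 8 27 37

Derivation:
push(27): heap contents = [27]
push(8): heap contents = [8, 27]
pop() → 8: heap contents = [27]
push(93): heap contents = [27, 93]
push(40): heap contents = [27, 40, 93]
push(37): heap contents = [27, 37, 40, 93]
pop() → 27: heap contents = [37, 40, 93]
pop() → 37: heap contents = [40, 93]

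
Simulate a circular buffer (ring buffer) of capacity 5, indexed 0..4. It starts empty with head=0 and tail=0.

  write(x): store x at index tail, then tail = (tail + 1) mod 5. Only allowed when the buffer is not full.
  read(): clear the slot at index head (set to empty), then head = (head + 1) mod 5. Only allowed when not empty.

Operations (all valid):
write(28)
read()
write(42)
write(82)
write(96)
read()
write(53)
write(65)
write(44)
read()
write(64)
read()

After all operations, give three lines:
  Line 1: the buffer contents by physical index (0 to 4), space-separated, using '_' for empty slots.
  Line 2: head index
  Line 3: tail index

Answer: 65 44 64 _ 53
4
3

Derivation:
write(28): buf=[28 _ _ _ _], head=0, tail=1, size=1
read(): buf=[_ _ _ _ _], head=1, tail=1, size=0
write(42): buf=[_ 42 _ _ _], head=1, tail=2, size=1
write(82): buf=[_ 42 82 _ _], head=1, tail=3, size=2
write(96): buf=[_ 42 82 96 _], head=1, tail=4, size=3
read(): buf=[_ _ 82 96 _], head=2, tail=4, size=2
write(53): buf=[_ _ 82 96 53], head=2, tail=0, size=3
write(65): buf=[65 _ 82 96 53], head=2, tail=1, size=4
write(44): buf=[65 44 82 96 53], head=2, tail=2, size=5
read(): buf=[65 44 _ 96 53], head=3, tail=2, size=4
write(64): buf=[65 44 64 96 53], head=3, tail=3, size=5
read(): buf=[65 44 64 _ 53], head=4, tail=3, size=4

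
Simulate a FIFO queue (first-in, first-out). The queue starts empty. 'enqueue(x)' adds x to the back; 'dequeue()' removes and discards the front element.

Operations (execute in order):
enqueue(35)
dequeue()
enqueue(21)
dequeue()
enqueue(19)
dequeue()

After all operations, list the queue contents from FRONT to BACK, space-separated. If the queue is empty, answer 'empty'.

Answer: empty

Derivation:
enqueue(35): [35]
dequeue(): []
enqueue(21): [21]
dequeue(): []
enqueue(19): [19]
dequeue(): []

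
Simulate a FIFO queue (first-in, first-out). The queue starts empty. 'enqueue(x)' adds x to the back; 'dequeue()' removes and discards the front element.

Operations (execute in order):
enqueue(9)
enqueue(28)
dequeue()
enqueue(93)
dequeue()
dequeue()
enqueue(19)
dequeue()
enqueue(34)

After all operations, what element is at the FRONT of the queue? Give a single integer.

Answer: 34

Derivation:
enqueue(9): queue = [9]
enqueue(28): queue = [9, 28]
dequeue(): queue = [28]
enqueue(93): queue = [28, 93]
dequeue(): queue = [93]
dequeue(): queue = []
enqueue(19): queue = [19]
dequeue(): queue = []
enqueue(34): queue = [34]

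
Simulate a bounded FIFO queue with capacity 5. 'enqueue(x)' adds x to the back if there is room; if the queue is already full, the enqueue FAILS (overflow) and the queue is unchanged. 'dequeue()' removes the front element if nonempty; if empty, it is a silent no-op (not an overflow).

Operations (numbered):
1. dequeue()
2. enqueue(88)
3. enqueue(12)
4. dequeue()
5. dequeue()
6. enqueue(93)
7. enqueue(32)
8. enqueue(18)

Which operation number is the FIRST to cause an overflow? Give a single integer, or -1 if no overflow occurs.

1. dequeue(): empty, no-op, size=0
2. enqueue(88): size=1
3. enqueue(12): size=2
4. dequeue(): size=1
5. dequeue(): size=0
6. enqueue(93): size=1
7. enqueue(32): size=2
8. enqueue(18): size=3

Answer: -1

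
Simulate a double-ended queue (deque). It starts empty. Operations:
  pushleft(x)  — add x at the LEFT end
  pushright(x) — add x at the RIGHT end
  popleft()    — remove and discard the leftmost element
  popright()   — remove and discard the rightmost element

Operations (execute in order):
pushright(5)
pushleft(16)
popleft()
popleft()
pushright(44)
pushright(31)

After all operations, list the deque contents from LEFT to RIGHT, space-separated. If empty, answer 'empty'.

pushright(5): [5]
pushleft(16): [16, 5]
popleft(): [5]
popleft(): []
pushright(44): [44]
pushright(31): [44, 31]

Answer: 44 31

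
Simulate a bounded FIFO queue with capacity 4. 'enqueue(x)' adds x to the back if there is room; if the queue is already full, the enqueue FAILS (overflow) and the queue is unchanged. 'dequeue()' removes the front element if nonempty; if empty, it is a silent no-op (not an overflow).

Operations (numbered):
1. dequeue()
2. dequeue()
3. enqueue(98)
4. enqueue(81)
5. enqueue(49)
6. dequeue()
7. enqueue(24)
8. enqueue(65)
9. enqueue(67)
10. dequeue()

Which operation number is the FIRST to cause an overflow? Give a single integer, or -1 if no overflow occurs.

1. dequeue(): empty, no-op, size=0
2. dequeue(): empty, no-op, size=0
3. enqueue(98): size=1
4. enqueue(81): size=2
5. enqueue(49): size=3
6. dequeue(): size=2
7. enqueue(24): size=3
8. enqueue(65): size=4
9. enqueue(67): size=4=cap → OVERFLOW (fail)
10. dequeue(): size=3

Answer: 9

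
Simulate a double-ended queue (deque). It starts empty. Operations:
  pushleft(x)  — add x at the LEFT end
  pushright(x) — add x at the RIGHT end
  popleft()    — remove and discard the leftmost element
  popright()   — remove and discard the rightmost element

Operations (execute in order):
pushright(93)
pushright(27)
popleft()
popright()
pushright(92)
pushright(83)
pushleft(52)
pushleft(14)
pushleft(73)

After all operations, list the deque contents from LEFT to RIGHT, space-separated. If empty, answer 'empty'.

Answer: 73 14 52 92 83

Derivation:
pushright(93): [93]
pushright(27): [93, 27]
popleft(): [27]
popright(): []
pushright(92): [92]
pushright(83): [92, 83]
pushleft(52): [52, 92, 83]
pushleft(14): [14, 52, 92, 83]
pushleft(73): [73, 14, 52, 92, 83]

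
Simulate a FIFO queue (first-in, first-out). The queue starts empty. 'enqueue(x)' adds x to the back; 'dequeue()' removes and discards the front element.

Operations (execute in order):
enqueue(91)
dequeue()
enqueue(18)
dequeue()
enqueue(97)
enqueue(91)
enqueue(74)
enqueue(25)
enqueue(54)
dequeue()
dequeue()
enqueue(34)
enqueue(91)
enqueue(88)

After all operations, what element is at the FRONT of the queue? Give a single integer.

enqueue(91): queue = [91]
dequeue(): queue = []
enqueue(18): queue = [18]
dequeue(): queue = []
enqueue(97): queue = [97]
enqueue(91): queue = [97, 91]
enqueue(74): queue = [97, 91, 74]
enqueue(25): queue = [97, 91, 74, 25]
enqueue(54): queue = [97, 91, 74, 25, 54]
dequeue(): queue = [91, 74, 25, 54]
dequeue(): queue = [74, 25, 54]
enqueue(34): queue = [74, 25, 54, 34]
enqueue(91): queue = [74, 25, 54, 34, 91]
enqueue(88): queue = [74, 25, 54, 34, 91, 88]

Answer: 74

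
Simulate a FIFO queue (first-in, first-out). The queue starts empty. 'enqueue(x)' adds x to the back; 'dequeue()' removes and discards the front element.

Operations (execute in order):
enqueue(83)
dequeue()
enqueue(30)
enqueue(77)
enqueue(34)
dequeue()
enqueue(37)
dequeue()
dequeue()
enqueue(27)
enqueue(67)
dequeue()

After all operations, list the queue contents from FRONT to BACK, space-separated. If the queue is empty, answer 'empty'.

enqueue(83): [83]
dequeue(): []
enqueue(30): [30]
enqueue(77): [30, 77]
enqueue(34): [30, 77, 34]
dequeue(): [77, 34]
enqueue(37): [77, 34, 37]
dequeue(): [34, 37]
dequeue(): [37]
enqueue(27): [37, 27]
enqueue(67): [37, 27, 67]
dequeue(): [27, 67]

Answer: 27 67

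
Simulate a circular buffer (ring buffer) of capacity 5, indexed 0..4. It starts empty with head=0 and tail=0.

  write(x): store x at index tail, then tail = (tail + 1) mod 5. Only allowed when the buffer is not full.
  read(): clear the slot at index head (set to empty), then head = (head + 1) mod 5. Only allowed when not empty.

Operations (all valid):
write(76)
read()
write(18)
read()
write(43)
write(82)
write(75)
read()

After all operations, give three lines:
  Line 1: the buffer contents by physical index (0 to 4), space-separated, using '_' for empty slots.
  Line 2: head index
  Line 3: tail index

write(76): buf=[76 _ _ _ _], head=0, tail=1, size=1
read(): buf=[_ _ _ _ _], head=1, tail=1, size=0
write(18): buf=[_ 18 _ _ _], head=1, tail=2, size=1
read(): buf=[_ _ _ _ _], head=2, tail=2, size=0
write(43): buf=[_ _ 43 _ _], head=2, tail=3, size=1
write(82): buf=[_ _ 43 82 _], head=2, tail=4, size=2
write(75): buf=[_ _ 43 82 75], head=2, tail=0, size=3
read(): buf=[_ _ _ 82 75], head=3, tail=0, size=2

Answer: _ _ _ 82 75
3
0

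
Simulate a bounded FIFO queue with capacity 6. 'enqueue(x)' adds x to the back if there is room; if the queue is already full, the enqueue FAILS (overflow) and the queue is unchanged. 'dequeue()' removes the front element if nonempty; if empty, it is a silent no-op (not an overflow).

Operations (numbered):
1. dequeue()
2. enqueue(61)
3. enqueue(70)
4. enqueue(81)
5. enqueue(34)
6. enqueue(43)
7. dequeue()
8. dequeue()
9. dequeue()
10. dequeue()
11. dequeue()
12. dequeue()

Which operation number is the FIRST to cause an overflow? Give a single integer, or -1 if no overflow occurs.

1. dequeue(): empty, no-op, size=0
2. enqueue(61): size=1
3. enqueue(70): size=2
4. enqueue(81): size=3
5. enqueue(34): size=4
6. enqueue(43): size=5
7. dequeue(): size=4
8. dequeue(): size=3
9. dequeue(): size=2
10. dequeue(): size=1
11. dequeue(): size=0
12. dequeue(): empty, no-op, size=0

Answer: -1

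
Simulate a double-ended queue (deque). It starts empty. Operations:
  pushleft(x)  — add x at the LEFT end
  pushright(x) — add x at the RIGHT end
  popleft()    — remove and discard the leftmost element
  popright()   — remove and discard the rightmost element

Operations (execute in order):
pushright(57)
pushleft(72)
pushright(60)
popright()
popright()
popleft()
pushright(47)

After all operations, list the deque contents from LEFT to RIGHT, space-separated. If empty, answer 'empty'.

pushright(57): [57]
pushleft(72): [72, 57]
pushright(60): [72, 57, 60]
popright(): [72, 57]
popright(): [72]
popleft(): []
pushright(47): [47]

Answer: 47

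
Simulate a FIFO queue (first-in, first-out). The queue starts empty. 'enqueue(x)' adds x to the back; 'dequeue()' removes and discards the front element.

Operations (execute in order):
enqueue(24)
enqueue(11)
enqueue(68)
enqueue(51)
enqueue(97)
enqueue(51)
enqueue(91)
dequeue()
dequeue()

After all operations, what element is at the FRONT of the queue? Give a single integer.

Answer: 68

Derivation:
enqueue(24): queue = [24]
enqueue(11): queue = [24, 11]
enqueue(68): queue = [24, 11, 68]
enqueue(51): queue = [24, 11, 68, 51]
enqueue(97): queue = [24, 11, 68, 51, 97]
enqueue(51): queue = [24, 11, 68, 51, 97, 51]
enqueue(91): queue = [24, 11, 68, 51, 97, 51, 91]
dequeue(): queue = [11, 68, 51, 97, 51, 91]
dequeue(): queue = [68, 51, 97, 51, 91]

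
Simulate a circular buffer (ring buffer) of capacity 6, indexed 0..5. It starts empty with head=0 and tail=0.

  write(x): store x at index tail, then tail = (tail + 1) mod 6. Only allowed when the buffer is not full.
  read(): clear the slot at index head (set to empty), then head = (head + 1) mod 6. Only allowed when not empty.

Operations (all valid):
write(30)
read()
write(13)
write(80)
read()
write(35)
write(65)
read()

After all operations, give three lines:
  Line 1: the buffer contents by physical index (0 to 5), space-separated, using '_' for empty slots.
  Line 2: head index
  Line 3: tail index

write(30): buf=[30 _ _ _ _ _], head=0, tail=1, size=1
read(): buf=[_ _ _ _ _ _], head=1, tail=1, size=0
write(13): buf=[_ 13 _ _ _ _], head=1, tail=2, size=1
write(80): buf=[_ 13 80 _ _ _], head=1, tail=3, size=2
read(): buf=[_ _ 80 _ _ _], head=2, tail=3, size=1
write(35): buf=[_ _ 80 35 _ _], head=2, tail=4, size=2
write(65): buf=[_ _ 80 35 65 _], head=2, tail=5, size=3
read(): buf=[_ _ _ 35 65 _], head=3, tail=5, size=2

Answer: _ _ _ 35 65 _
3
5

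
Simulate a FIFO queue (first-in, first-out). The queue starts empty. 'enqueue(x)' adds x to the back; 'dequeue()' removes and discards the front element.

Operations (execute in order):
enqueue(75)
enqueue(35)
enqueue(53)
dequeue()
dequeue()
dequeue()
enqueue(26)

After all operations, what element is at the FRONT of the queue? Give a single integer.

enqueue(75): queue = [75]
enqueue(35): queue = [75, 35]
enqueue(53): queue = [75, 35, 53]
dequeue(): queue = [35, 53]
dequeue(): queue = [53]
dequeue(): queue = []
enqueue(26): queue = [26]

Answer: 26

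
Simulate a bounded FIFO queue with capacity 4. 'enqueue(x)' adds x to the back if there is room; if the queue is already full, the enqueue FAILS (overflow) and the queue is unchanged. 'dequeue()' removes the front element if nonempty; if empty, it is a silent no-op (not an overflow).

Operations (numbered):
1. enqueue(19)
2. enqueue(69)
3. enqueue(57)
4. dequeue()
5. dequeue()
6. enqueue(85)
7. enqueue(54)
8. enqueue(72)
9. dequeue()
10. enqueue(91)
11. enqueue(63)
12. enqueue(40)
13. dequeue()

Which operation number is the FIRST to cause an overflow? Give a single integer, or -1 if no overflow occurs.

1. enqueue(19): size=1
2. enqueue(69): size=2
3. enqueue(57): size=3
4. dequeue(): size=2
5. dequeue(): size=1
6. enqueue(85): size=2
7. enqueue(54): size=3
8. enqueue(72): size=4
9. dequeue(): size=3
10. enqueue(91): size=4
11. enqueue(63): size=4=cap → OVERFLOW (fail)
12. enqueue(40): size=4=cap → OVERFLOW (fail)
13. dequeue(): size=3

Answer: 11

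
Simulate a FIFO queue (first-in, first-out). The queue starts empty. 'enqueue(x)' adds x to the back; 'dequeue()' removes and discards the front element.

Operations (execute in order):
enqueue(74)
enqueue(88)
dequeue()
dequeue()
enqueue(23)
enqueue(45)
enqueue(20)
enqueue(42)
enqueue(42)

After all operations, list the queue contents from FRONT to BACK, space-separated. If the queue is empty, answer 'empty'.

enqueue(74): [74]
enqueue(88): [74, 88]
dequeue(): [88]
dequeue(): []
enqueue(23): [23]
enqueue(45): [23, 45]
enqueue(20): [23, 45, 20]
enqueue(42): [23, 45, 20, 42]
enqueue(42): [23, 45, 20, 42, 42]

Answer: 23 45 20 42 42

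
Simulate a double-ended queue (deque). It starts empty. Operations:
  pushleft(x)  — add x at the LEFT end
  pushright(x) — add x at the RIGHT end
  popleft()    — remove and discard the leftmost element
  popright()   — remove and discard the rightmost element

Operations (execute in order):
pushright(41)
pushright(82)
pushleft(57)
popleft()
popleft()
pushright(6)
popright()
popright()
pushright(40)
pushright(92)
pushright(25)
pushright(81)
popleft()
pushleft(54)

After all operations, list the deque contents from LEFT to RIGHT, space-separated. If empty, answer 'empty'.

pushright(41): [41]
pushright(82): [41, 82]
pushleft(57): [57, 41, 82]
popleft(): [41, 82]
popleft(): [82]
pushright(6): [82, 6]
popright(): [82]
popright(): []
pushright(40): [40]
pushright(92): [40, 92]
pushright(25): [40, 92, 25]
pushright(81): [40, 92, 25, 81]
popleft(): [92, 25, 81]
pushleft(54): [54, 92, 25, 81]

Answer: 54 92 25 81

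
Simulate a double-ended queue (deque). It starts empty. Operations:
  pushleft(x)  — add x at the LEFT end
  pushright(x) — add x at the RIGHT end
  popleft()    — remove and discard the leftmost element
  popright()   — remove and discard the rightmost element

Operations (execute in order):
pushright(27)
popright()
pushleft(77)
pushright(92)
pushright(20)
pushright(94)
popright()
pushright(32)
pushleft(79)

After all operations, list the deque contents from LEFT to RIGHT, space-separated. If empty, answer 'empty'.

Answer: 79 77 92 20 32

Derivation:
pushright(27): [27]
popright(): []
pushleft(77): [77]
pushright(92): [77, 92]
pushright(20): [77, 92, 20]
pushright(94): [77, 92, 20, 94]
popright(): [77, 92, 20]
pushright(32): [77, 92, 20, 32]
pushleft(79): [79, 77, 92, 20, 32]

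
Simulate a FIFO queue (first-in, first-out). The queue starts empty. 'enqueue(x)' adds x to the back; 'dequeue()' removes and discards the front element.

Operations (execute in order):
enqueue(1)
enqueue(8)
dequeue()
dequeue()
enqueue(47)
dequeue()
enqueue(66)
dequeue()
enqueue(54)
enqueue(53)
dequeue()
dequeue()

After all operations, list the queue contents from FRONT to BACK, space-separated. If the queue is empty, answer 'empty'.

enqueue(1): [1]
enqueue(8): [1, 8]
dequeue(): [8]
dequeue(): []
enqueue(47): [47]
dequeue(): []
enqueue(66): [66]
dequeue(): []
enqueue(54): [54]
enqueue(53): [54, 53]
dequeue(): [53]
dequeue(): []

Answer: empty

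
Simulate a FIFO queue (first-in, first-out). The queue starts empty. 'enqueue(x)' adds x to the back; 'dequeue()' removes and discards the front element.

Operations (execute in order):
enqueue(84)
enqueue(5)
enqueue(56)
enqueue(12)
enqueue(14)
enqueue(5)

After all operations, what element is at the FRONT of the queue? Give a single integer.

enqueue(84): queue = [84]
enqueue(5): queue = [84, 5]
enqueue(56): queue = [84, 5, 56]
enqueue(12): queue = [84, 5, 56, 12]
enqueue(14): queue = [84, 5, 56, 12, 14]
enqueue(5): queue = [84, 5, 56, 12, 14, 5]

Answer: 84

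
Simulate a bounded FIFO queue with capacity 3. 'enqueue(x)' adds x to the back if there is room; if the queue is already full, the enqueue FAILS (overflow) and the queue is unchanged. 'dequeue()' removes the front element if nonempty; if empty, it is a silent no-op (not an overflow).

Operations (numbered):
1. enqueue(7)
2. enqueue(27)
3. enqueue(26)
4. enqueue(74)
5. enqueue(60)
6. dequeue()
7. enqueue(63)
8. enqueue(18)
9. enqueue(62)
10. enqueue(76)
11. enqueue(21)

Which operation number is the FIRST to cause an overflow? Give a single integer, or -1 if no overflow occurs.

Answer: 4

Derivation:
1. enqueue(7): size=1
2. enqueue(27): size=2
3. enqueue(26): size=3
4. enqueue(74): size=3=cap → OVERFLOW (fail)
5. enqueue(60): size=3=cap → OVERFLOW (fail)
6. dequeue(): size=2
7. enqueue(63): size=3
8. enqueue(18): size=3=cap → OVERFLOW (fail)
9. enqueue(62): size=3=cap → OVERFLOW (fail)
10. enqueue(76): size=3=cap → OVERFLOW (fail)
11. enqueue(21): size=3=cap → OVERFLOW (fail)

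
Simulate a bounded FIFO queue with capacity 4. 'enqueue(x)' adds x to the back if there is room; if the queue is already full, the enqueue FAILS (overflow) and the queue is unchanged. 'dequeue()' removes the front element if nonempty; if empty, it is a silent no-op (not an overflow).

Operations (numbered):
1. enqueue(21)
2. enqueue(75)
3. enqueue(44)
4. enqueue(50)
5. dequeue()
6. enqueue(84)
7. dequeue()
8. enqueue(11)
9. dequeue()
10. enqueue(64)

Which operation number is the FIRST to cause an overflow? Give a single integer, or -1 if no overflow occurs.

1. enqueue(21): size=1
2. enqueue(75): size=2
3. enqueue(44): size=3
4. enqueue(50): size=4
5. dequeue(): size=3
6. enqueue(84): size=4
7. dequeue(): size=3
8. enqueue(11): size=4
9. dequeue(): size=3
10. enqueue(64): size=4

Answer: -1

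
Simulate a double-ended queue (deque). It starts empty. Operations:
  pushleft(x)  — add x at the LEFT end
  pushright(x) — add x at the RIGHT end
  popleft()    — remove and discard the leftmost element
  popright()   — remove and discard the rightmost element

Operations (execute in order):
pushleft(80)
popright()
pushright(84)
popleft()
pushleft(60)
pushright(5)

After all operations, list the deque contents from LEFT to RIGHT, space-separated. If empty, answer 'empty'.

Answer: 60 5

Derivation:
pushleft(80): [80]
popright(): []
pushright(84): [84]
popleft(): []
pushleft(60): [60]
pushright(5): [60, 5]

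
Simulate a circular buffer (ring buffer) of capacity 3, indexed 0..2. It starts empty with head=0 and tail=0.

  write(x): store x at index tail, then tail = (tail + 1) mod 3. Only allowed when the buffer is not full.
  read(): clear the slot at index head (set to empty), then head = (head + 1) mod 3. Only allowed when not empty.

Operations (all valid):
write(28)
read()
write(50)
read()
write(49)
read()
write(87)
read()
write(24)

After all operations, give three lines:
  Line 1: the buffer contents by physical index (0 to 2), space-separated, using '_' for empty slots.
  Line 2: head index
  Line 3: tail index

Answer: _ 24 _
1
2

Derivation:
write(28): buf=[28 _ _], head=0, tail=1, size=1
read(): buf=[_ _ _], head=1, tail=1, size=0
write(50): buf=[_ 50 _], head=1, tail=2, size=1
read(): buf=[_ _ _], head=2, tail=2, size=0
write(49): buf=[_ _ 49], head=2, tail=0, size=1
read(): buf=[_ _ _], head=0, tail=0, size=0
write(87): buf=[87 _ _], head=0, tail=1, size=1
read(): buf=[_ _ _], head=1, tail=1, size=0
write(24): buf=[_ 24 _], head=1, tail=2, size=1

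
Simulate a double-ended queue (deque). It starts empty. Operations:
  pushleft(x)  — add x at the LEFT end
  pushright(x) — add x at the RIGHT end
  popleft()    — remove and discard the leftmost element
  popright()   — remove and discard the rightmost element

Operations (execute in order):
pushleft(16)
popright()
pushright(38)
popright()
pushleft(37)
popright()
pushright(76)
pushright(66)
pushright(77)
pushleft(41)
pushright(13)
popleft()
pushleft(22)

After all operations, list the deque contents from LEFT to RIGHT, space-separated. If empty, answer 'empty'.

Answer: 22 76 66 77 13

Derivation:
pushleft(16): [16]
popright(): []
pushright(38): [38]
popright(): []
pushleft(37): [37]
popright(): []
pushright(76): [76]
pushright(66): [76, 66]
pushright(77): [76, 66, 77]
pushleft(41): [41, 76, 66, 77]
pushright(13): [41, 76, 66, 77, 13]
popleft(): [76, 66, 77, 13]
pushleft(22): [22, 76, 66, 77, 13]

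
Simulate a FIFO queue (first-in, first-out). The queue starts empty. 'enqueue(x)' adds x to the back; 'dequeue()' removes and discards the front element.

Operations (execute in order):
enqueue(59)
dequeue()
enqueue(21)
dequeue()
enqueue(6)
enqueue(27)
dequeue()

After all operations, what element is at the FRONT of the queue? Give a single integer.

enqueue(59): queue = [59]
dequeue(): queue = []
enqueue(21): queue = [21]
dequeue(): queue = []
enqueue(6): queue = [6]
enqueue(27): queue = [6, 27]
dequeue(): queue = [27]

Answer: 27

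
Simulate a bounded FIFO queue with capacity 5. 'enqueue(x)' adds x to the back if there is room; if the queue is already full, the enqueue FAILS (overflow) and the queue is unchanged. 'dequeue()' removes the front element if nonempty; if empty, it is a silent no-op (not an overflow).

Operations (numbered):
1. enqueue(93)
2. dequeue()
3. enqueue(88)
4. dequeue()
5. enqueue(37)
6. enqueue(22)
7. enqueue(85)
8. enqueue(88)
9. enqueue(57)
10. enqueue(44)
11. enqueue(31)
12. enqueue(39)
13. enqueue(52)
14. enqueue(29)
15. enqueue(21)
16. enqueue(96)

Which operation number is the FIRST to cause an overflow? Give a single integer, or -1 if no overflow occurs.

1. enqueue(93): size=1
2. dequeue(): size=0
3. enqueue(88): size=1
4. dequeue(): size=0
5. enqueue(37): size=1
6. enqueue(22): size=2
7. enqueue(85): size=3
8. enqueue(88): size=4
9. enqueue(57): size=5
10. enqueue(44): size=5=cap → OVERFLOW (fail)
11. enqueue(31): size=5=cap → OVERFLOW (fail)
12. enqueue(39): size=5=cap → OVERFLOW (fail)
13. enqueue(52): size=5=cap → OVERFLOW (fail)
14. enqueue(29): size=5=cap → OVERFLOW (fail)
15. enqueue(21): size=5=cap → OVERFLOW (fail)
16. enqueue(96): size=5=cap → OVERFLOW (fail)

Answer: 10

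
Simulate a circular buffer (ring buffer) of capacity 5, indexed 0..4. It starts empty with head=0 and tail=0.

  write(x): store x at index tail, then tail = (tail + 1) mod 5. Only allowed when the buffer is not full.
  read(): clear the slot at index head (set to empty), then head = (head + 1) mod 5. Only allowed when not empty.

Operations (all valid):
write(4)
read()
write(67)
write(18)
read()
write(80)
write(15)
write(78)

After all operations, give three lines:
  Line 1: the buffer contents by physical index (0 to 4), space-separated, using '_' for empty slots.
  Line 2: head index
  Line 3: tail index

write(4): buf=[4 _ _ _ _], head=0, tail=1, size=1
read(): buf=[_ _ _ _ _], head=1, tail=1, size=0
write(67): buf=[_ 67 _ _ _], head=1, tail=2, size=1
write(18): buf=[_ 67 18 _ _], head=1, tail=3, size=2
read(): buf=[_ _ 18 _ _], head=2, tail=3, size=1
write(80): buf=[_ _ 18 80 _], head=2, tail=4, size=2
write(15): buf=[_ _ 18 80 15], head=2, tail=0, size=3
write(78): buf=[78 _ 18 80 15], head=2, tail=1, size=4

Answer: 78 _ 18 80 15
2
1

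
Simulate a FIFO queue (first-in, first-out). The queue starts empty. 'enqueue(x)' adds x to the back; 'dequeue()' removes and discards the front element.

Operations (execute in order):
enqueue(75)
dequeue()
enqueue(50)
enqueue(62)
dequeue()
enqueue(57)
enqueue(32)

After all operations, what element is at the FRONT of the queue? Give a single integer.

Answer: 62

Derivation:
enqueue(75): queue = [75]
dequeue(): queue = []
enqueue(50): queue = [50]
enqueue(62): queue = [50, 62]
dequeue(): queue = [62]
enqueue(57): queue = [62, 57]
enqueue(32): queue = [62, 57, 32]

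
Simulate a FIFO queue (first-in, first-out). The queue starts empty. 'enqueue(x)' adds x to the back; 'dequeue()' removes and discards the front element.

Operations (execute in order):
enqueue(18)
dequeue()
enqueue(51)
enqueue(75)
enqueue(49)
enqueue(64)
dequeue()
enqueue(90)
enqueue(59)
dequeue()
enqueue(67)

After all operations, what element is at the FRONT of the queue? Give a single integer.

enqueue(18): queue = [18]
dequeue(): queue = []
enqueue(51): queue = [51]
enqueue(75): queue = [51, 75]
enqueue(49): queue = [51, 75, 49]
enqueue(64): queue = [51, 75, 49, 64]
dequeue(): queue = [75, 49, 64]
enqueue(90): queue = [75, 49, 64, 90]
enqueue(59): queue = [75, 49, 64, 90, 59]
dequeue(): queue = [49, 64, 90, 59]
enqueue(67): queue = [49, 64, 90, 59, 67]

Answer: 49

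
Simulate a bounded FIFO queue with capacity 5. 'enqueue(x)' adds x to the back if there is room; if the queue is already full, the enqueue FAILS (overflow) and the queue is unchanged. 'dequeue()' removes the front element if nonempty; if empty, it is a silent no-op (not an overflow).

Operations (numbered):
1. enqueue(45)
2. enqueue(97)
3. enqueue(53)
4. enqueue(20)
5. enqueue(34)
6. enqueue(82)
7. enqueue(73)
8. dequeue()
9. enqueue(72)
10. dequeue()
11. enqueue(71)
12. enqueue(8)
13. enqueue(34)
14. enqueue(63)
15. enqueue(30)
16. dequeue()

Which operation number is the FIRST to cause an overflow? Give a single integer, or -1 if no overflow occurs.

1. enqueue(45): size=1
2. enqueue(97): size=2
3. enqueue(53): size=3
4. enqueue(20): size=4
5. enqueue(34): size=5
6. enqueue(82): size=5=cap → OVERFLOW (fail)
7. enqueue(73): size=5=cap → OVERFLOW (fail)
8. dequeue(): size=4
9. enqueue(72): size=5
10. dequeue(): size=4
11. enqueue(71): size=5
12. enqueue(8): size=5=cap → OVERFLOW (fail)
13. enqueue(34): size=5=cap → OVERFLOW (fail)
14. enqueue(63): size=5=cap → OVERFLOW (fail)
15. enqueue(30): size=5=cap → OVERFLOW (fail)
16. dequeue(): size=4

Answer: 6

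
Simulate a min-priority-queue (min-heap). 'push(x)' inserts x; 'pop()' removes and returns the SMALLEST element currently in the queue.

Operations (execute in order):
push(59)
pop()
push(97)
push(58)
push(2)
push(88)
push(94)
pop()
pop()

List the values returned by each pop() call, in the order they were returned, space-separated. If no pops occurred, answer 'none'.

push(59): heap contents = [59]
pop() → 59: heap contents = []
push(97): heap contents = [97]
push(58): heap contents = [58, 97]
push(2): heap contents = [2, 58, 97]
push(88): heap contents = [2, 58, 88, 97]
push(94): heap contents = [2, 58, 88, 94, 97]
pop() → 2: heap contents = [58, 88, 94, 97]
pop() → 58: heap contents = [88, 94, 97]

Answer: 59 2 58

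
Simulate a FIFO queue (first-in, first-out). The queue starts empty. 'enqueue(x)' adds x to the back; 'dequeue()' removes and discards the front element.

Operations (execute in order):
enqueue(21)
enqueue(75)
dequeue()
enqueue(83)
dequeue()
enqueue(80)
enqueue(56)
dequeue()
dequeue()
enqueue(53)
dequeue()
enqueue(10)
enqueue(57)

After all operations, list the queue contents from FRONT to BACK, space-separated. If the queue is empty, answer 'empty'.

Answer: 53 10 57

Derivation:
enqueue(21): [21]
enqueue(75): [21, 75]
dequeue(): [75]
enqueue(83): [75, 83]
dequeue(): [83]
enqueue(80): [83, 80]
enqueue(56): [83, 80, 56]
dequeue(): [80, 56]
dequeue(): [56]
enqueue(53): [56, 53]
dequeue(): [53]
enqueue(10): [53, 10]
enqueue(57): [53, 10, 57]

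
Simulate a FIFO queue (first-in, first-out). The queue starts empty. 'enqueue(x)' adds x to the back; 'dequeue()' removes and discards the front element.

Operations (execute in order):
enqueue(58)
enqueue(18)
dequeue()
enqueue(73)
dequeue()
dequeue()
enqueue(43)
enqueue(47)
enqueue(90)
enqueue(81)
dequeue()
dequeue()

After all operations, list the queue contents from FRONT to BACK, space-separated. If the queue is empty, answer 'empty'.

enqueue(58): [58]
enqueue(18): [58, 18]
dequeue(): [18]
enqueue(73): [18, 73]
dequeue(): [73]
dequeue(): []
enqueue(43): [43]
enqueue(47): [43, 47]
enqueue(90): [43, 47, 90]
enqueue(81): [43, 47, 90, 81]
dequeue(): [47, 90, 81]
dequeue(): [90, 81]

Answer: 90 81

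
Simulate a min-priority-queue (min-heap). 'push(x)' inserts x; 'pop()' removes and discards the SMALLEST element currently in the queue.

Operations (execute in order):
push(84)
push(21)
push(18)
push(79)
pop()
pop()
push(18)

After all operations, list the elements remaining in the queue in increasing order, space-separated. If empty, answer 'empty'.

Answer: 18 79 84

Derivation:
push(84): heap contents = [84]
push(21): heap contents = [21, 84]
push(18): heap contents = [18, 21, 84]
push(79): heap contents = [18, 21, 79, 84]
pop() → 18: heap contents = [21, 79, 84]
pop() → 21: heap contents = [79, 84]
push(18): heap contents = [18, 79, 84]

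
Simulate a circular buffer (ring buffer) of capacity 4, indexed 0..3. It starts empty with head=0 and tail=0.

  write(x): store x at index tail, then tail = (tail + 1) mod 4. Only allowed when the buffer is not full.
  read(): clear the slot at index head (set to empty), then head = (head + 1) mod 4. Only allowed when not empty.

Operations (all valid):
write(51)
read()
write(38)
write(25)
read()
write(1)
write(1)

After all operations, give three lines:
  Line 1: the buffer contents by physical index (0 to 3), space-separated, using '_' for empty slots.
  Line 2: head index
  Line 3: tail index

write(51): buf=[51 _ _ _], head=0, tail=1, size=1
read(): buf=[_ _ _ _], head=1, tail=1, size=0
write(38): buf=[_ 38 _ _], head=1, tail=2, size=1
write(25): buf=[_ 38 25 _], head=1, tail=3, size=2
read(): buf=[_ _ 25 _], head=2, tail=3, size=1
write(1): buf=[_ _ 25 1], head=2, tail=0, size=2
write(1): buf=[1 _ 25 1], head=2, tail=1, size=3

Answer: 1 _ 25 1
2
1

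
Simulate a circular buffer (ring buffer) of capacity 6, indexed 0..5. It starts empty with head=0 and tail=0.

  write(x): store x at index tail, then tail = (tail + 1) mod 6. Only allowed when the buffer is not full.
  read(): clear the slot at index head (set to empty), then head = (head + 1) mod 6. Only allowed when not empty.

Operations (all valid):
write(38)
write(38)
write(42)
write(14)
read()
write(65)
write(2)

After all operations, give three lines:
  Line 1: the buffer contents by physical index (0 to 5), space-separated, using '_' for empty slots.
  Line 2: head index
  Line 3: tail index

Answer: _ 38 42 14 65 2
1
0

Derivation:
write(38): buf=[38 _ _ _ _ _], head=0, tail=1, size=1
write(38): buf=[38 38 _ _ _ _], head=0, tail=2, size=2
write(42): buf=[38 38 42 _ _ _], head=0, tail=3, size=3
write(14): buf=[38 38 42 14 _ _], head=0, tail=4, size=4
read(): buf=[_ 38 42 14 _ _], head=1, tail=4, size=3
write(65): buf=[_ 38 42 14 65 _], head=1, tail=5, size=4
write(2): buf=[_ 38 42 14 65 2], head=1, tail=0, size=5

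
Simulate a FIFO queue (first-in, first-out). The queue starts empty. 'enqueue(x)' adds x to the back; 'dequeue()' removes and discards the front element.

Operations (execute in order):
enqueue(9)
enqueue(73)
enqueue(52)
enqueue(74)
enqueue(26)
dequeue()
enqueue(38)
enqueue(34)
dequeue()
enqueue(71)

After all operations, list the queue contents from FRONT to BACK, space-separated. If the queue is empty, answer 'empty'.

enqueue(9): [9]
enqueue(73): [9, 73]
enqueue(52): [9, 73, 52]
enqueue(74): [9, 73, 52, 74]
enqueue(26): [9, 73, 52, 74, 26]
dequeue(): [73, 52, 74, 26]
enqueue(38): [73, 52, 74, 26, 38]
enqueue(34): [73, 52, 74, 26, 38, 34]
dequeue(): [52, 74, 26, 38, 34]
enqueue(71): [52, 74, 26, 38, 34, 71]

Answer: 52 74 26 38 34 71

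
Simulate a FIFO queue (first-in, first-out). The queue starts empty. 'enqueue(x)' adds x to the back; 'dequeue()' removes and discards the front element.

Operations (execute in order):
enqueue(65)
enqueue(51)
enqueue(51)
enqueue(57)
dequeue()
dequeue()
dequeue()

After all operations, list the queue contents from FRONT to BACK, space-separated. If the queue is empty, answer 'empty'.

Answer: 57

Derivation:
enqueue(65): [65]
enqueue(51): [65, 51]
enqueue(51): [65, 51, 51]
enqueue(57): [65, 51, 51, 57]
dequeue(): [51, 51, 57]
dequeue(): [51, 57]
dequeue(): [57]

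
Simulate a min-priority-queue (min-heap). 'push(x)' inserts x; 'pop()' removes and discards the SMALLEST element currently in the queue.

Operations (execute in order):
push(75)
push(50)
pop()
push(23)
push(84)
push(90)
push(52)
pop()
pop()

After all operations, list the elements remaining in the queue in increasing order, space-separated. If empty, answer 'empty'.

Answer: 75 84 90

Derivation:
push(75): heap contents = [75]
push(50): heap contents = [50, 75]
pop() → 50: heap contents = [75]
push(23): heap contents = [23, 75]
push(84): heap contents = [23, 75, 84]
push(90): heap contents = [23, 75, 84, 90]
push(52): heap contents = [23, 52, 75, 84, 90]
pop() → 23: heap contents = [52, 75, 84, 90]
pop() → 52: heap contents = [75, 84, 90]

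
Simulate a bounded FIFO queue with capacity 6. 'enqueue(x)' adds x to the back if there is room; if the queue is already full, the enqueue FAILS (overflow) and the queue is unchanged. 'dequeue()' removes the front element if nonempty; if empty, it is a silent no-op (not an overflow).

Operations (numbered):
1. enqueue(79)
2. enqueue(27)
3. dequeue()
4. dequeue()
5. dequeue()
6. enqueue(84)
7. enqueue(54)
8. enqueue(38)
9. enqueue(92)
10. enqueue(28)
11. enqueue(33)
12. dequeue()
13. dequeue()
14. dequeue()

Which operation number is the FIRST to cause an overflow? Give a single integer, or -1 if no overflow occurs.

1. enqueue(79): size=1
2. enqueue(27): size=2
3. dequeue(): size=1
4. dequeue(): size=0
5. dequeue(): empty, no-op, size=0
6. enqueue(84): size=1
7. enqueue(54): size=2
8. enqueue(38): size=3
9. enqueue(92): size=4
10. enqueue(28): size=5
11. enqueue(33): size=6
12. dequeue(): size=5
13. dequeue(): size=4
14. dequeue(): size=3

Answer: -1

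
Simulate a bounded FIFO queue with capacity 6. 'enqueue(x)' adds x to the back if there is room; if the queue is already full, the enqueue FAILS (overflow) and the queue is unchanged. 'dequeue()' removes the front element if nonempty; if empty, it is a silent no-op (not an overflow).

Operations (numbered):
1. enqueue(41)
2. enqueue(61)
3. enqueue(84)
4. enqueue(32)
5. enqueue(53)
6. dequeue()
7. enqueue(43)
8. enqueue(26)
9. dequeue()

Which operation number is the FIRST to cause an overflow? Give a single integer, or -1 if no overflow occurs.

Answer: -1

Derivation:
1. enqueue(41): size=1
2. enqueue(61): size=2
3. enqueue(84): size=3
4. enqueue(32): size=4
5. enqueue(53): size=5
6. dequeue(): size=4
7. enqueue(43): size=5
8. enqueue(26): size=6
9. dequeue(): size=5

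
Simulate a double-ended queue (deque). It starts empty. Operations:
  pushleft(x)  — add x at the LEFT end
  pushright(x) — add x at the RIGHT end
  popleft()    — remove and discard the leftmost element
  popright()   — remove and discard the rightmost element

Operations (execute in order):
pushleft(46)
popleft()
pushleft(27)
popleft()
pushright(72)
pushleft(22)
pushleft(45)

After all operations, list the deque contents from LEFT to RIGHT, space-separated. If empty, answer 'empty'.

Answer: 45 22 72

Derivation:
pushleft(46): [46]
popleft(): []
pushleft(27): [27]
popleft(): []
pushright(72): [72]
pushleft(22): [22, 72]
pushleft(45): [45, 22, 72]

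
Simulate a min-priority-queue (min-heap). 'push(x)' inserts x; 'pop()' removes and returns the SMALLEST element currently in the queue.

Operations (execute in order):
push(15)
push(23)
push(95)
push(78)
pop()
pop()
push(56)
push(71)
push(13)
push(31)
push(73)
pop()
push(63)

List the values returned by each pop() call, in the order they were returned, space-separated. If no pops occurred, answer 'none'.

Answer: 15 23 13

Derivation:
push(15): heap contents = [15]
push(23): heap contents = [15, 23]
push(95): heap contents = [15, 23, 95]
push(78): heap contents = [15, 23, 78, 95]
pop() → 15: heap contents = [23, 78, 95]
pop() → 23: heap contents = [78, 95]
push(56): heap contents = [56, 78, 95]
push(71): heap contents = [56, 71, 78, 95]
push(13): heap contents = [13, 56, 71, 78, 95]
push(31): heap contents = [13, 31, 56, 71, 78, 95]
push(73): heap contents = [13, 31, 56, 71, 73, 78, 95]
pop() → 13: heap contents = [31, 56, 71, 73, 78, 95]
push(63): heap contents = [31, 56, 63, 71, 73, 78, 95]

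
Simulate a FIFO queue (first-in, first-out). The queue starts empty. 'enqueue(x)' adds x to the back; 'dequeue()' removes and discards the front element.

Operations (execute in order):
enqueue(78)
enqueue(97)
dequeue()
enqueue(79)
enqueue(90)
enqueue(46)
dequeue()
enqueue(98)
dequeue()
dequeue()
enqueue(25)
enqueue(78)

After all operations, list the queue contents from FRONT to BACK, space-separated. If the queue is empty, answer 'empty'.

Answer: 46 98 25 78

Derivation:
enqueue(78): [78]
enqueue(97): [78, 97]
dequeue(): [97]
enqueue(79): [97, 79]
enqueue(90): [97, 79, 90]
enqueue(46): [97, 79, 90, 46]
dequeue(): [79, 90, 46]
enqueue(98): [79, 90, 46, 98]
dequeue(): [90, 46, 98]
dequeue(): [46, 98]
enqueue(25): [46, 98, 25]
enqueue(78): [46, 98, 25, 78]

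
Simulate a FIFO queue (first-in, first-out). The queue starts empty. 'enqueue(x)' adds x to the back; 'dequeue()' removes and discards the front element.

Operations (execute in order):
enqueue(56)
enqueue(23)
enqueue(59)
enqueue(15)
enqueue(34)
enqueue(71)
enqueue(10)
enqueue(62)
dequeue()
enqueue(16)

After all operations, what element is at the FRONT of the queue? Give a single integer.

enqueue(56): queue = [56]
enqueue(23): queue = [56, 23]
enqueue(59): queue = [56, 23, 59]
enqueue(15): queue = [56, 23, 59, 15]
enqueue(34): queue = [56, 23, 59, 15, 34]
enqueue(71): queue = [56, 23, 59, 15, 34, 71]
enqueue(10): queue = [56, 23, 59, 15, 34, 71, 10]
enqueue(62): queue = [56, 23, 59, 15, 34, 71, 10, 62]
dequeue(): queue = [23, 59, 15, 34, 71, 10, 62]
enqueue(16): queue = [23, 59, 15, 34, 71, 10, 62, 16]

Answer: 23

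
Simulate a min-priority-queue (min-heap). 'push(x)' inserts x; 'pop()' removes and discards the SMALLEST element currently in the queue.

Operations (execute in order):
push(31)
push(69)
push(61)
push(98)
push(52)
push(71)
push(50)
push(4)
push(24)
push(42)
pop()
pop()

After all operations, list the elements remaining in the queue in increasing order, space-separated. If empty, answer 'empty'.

Answer: 31 42 50 52 61 69 71 98

Derivation:
push(31): heap contents = [31]
push(69): heap contents = [31, 69]
push(61): heap contents = [31, 61, 69]
push(98): heap contents = [31, 61, 69, 98]
push(52): heap contents = [31, 52, 61, 69, 98]
push(71): heap contents = [31, 52, 61, 69, 71, 98]
push(50): heap contents = [31, 50, 52, 61, 69, 71, 98]
push(4): heap contents = [4, 31, 50, 52, 61, 69, 71, 98]
push(24): heap contents = [4, 24, 31, 50, 52, 61, 69, 71, 98]
push(42): heap contents = [4, 24, 31, 42, 50, 52, 61, 69, 71, 98]
pop() → 4: heap contents = [24, 31, 42, 50, 52, 61, 69, 71, 98]
pop() → 24: heap contents = [31, 42, 50, 52, 61, 69, 71, 98]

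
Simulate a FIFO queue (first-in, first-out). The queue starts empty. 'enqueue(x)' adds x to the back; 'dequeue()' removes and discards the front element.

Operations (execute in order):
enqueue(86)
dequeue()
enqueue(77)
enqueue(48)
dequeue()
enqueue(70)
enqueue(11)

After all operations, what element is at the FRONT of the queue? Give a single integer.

enqueue(86): queue = [86]
dequeue(): queue = []
enqueue(77): queue = [77]
enqueue(48): queue = [77, 48]
dequeue(): queue = [48]
enqueue(70): queue = [48, 70]
enqueue(11): queue = [48, 70, 11]

Answer: 48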